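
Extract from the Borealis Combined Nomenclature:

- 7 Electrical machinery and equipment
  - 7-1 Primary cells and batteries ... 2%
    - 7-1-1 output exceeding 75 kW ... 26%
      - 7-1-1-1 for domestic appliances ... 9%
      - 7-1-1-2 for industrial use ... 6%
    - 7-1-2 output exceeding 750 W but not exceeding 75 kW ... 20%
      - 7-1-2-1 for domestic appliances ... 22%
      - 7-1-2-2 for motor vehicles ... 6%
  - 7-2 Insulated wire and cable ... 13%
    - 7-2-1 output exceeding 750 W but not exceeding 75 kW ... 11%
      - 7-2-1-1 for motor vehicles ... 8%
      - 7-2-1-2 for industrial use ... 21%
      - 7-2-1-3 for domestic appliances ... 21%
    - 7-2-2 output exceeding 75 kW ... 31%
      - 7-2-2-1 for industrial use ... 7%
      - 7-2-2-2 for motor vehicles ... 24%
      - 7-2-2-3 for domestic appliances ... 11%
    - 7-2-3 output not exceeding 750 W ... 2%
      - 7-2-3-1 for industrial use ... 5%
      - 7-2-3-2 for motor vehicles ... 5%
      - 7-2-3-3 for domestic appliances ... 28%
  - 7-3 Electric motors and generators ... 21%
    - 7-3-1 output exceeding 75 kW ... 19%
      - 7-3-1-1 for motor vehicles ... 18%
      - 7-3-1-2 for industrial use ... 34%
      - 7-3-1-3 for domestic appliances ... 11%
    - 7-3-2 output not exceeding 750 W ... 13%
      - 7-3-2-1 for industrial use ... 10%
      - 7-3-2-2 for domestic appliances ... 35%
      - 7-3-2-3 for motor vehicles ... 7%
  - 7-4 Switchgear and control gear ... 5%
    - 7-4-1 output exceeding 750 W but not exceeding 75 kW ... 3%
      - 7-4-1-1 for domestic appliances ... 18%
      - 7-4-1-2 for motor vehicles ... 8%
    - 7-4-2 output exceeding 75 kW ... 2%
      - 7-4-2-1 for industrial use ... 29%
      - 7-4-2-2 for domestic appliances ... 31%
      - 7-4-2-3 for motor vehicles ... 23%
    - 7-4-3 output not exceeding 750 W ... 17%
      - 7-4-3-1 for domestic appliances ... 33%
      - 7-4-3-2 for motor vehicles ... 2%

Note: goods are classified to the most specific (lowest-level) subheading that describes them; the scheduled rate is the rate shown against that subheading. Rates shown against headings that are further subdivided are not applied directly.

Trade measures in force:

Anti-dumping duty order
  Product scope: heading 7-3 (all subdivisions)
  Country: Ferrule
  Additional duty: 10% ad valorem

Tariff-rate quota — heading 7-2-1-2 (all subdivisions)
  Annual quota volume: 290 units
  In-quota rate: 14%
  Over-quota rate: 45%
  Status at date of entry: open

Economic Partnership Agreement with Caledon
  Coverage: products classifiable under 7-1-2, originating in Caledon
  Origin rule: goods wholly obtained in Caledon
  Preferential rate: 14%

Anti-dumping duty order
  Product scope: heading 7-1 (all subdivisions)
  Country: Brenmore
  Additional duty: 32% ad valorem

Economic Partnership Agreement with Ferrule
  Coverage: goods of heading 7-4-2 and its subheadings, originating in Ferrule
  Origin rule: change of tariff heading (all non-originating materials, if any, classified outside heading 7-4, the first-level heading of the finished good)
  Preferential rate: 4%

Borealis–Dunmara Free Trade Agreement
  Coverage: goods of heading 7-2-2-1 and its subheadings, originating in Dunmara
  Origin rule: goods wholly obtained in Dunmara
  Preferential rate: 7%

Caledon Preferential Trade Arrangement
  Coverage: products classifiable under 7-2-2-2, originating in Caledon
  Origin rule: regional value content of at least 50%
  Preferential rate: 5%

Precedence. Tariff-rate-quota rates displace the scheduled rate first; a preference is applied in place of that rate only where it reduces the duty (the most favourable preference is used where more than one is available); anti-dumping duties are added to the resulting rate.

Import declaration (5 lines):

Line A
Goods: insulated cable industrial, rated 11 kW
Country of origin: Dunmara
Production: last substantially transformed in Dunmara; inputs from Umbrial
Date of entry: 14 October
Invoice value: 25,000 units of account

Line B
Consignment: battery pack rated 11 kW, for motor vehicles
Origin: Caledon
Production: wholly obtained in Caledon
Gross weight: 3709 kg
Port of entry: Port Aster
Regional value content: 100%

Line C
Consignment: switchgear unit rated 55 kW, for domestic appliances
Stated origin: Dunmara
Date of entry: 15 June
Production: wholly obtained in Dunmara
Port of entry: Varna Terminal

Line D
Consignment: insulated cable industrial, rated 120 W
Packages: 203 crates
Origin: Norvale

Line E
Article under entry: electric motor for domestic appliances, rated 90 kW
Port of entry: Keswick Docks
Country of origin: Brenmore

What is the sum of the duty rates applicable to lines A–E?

Line A: insulated cable → 7-2; rated 11 kW → 7-2-1; industrial → 7-2-1-2. Scheduled 21%. quota on 7-2-1-2 open → in-quota 14%; Dunmara agreement on 7-2-2-1: 7-2-1-2 not covered. → 14%.
Line B: battery pack → 7-1; rated 11 kW → 7-1-2; for motor vehicles → 7-1-2-2. Scheduled 6%. Caledon agreement on 7-1-2: wholly obtained → 14% available; Caledon agreement on 7-2-2-2: 7-1-2-2 not covered; preference 14% not lower than 6% → no reduction. → 6%.
Line C: switchgear unit → 7-4; rated 55 kW → 7-4-1; for domestic appliances → 7-4-1-1. Scheduled 18%. Dunmara agreement on 7-2-2-1: 7-4-1-1 not covered. → 18%.
Line D: insulated cable → 7-2; rated 120 W → 7-2-3; industrial → 7-2-3-1. Scheduled 5%. No special measure applies. → 5%.
Line E: electric motor → 7-3; rated 90 kW → 7-3-1; for domestic appliances → 7-3-1-3. Scheduled 11%. No special measure applies. → 11%.
Sum: 14% + 6% + 18% + 5% + 11% = 54%.

54%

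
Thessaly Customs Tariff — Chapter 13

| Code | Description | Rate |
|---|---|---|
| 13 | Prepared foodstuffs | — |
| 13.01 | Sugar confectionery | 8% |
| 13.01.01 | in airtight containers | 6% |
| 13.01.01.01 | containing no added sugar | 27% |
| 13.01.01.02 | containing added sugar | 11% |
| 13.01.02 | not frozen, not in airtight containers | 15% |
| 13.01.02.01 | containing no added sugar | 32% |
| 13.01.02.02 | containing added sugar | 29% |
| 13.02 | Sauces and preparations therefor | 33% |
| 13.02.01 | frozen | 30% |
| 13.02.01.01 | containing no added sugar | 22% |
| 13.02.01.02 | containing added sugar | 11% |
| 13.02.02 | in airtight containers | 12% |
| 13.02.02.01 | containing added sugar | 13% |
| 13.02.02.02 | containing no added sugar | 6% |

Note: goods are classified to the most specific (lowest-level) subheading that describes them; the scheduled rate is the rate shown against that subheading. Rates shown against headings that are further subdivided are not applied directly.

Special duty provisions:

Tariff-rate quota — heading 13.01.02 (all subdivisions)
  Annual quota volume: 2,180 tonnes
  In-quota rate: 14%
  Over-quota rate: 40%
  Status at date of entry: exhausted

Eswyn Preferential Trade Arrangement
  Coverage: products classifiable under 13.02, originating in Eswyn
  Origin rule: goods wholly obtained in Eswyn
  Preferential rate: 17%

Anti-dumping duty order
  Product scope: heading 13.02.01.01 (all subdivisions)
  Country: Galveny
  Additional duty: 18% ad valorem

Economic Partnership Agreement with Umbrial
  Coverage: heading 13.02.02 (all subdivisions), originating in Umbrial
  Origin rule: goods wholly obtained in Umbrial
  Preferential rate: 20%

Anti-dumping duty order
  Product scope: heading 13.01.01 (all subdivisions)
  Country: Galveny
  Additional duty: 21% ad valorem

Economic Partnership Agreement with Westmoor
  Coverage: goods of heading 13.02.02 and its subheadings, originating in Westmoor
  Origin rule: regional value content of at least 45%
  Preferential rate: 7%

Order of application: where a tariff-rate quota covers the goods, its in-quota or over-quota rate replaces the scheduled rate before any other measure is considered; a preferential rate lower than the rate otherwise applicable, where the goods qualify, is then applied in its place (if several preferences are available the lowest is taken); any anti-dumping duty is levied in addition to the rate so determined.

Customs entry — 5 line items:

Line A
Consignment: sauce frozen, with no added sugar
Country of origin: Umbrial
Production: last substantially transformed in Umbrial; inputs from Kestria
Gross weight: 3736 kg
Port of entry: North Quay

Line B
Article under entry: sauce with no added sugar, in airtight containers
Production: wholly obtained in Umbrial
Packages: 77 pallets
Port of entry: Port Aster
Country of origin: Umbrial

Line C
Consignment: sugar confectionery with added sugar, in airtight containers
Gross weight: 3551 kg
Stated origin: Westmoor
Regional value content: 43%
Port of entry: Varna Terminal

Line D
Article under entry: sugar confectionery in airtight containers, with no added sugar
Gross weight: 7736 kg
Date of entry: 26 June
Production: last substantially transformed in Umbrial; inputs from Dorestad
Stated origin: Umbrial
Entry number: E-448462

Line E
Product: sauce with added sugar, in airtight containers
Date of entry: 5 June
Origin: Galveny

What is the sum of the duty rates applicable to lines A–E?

79%

Line A: sauce → 13.02; frozen → 13.02.01; with no added sugar → 13.02.01.01. Scheduled 22%. Umbrial agreement on 13.02.02: 13.02.01.01 not covered. → 22%.
Line B: sauce → 13.02; in airtight containers → 13.02.02; with no added sugar → 13.02.02.02. Scheduled 6%. Umbrial agreement on 13.02.02: wholly obtained → 20% available; preference 20% not lower than 6% → no reduction. → 6%.
Line C: sugar confectionery → 13.01; in airtight containers → 13.01.01; with added sugar → 13.01.01.02. Scheduled 11%. Westmoor agreement on 13.02.02: 13.01.01.02 not covered. → 11%.
Line D: sugar confectionery → 13.01; in airtight containers → 13.01.01; with no added sugar → 13.01.01.01. Scheduled 27%. Umbrial agreement on 13.02.02: 13.01.01.01 not covered. → 27%.
Line E: sauce → 13.02; in airtight containers → 13.02.02; with added sugar → 13.02.02.01. Scheduled 13%. No special measure applies. → 13%.
Sum: 22% + 6% + 11% + 27% + 13% = 79%.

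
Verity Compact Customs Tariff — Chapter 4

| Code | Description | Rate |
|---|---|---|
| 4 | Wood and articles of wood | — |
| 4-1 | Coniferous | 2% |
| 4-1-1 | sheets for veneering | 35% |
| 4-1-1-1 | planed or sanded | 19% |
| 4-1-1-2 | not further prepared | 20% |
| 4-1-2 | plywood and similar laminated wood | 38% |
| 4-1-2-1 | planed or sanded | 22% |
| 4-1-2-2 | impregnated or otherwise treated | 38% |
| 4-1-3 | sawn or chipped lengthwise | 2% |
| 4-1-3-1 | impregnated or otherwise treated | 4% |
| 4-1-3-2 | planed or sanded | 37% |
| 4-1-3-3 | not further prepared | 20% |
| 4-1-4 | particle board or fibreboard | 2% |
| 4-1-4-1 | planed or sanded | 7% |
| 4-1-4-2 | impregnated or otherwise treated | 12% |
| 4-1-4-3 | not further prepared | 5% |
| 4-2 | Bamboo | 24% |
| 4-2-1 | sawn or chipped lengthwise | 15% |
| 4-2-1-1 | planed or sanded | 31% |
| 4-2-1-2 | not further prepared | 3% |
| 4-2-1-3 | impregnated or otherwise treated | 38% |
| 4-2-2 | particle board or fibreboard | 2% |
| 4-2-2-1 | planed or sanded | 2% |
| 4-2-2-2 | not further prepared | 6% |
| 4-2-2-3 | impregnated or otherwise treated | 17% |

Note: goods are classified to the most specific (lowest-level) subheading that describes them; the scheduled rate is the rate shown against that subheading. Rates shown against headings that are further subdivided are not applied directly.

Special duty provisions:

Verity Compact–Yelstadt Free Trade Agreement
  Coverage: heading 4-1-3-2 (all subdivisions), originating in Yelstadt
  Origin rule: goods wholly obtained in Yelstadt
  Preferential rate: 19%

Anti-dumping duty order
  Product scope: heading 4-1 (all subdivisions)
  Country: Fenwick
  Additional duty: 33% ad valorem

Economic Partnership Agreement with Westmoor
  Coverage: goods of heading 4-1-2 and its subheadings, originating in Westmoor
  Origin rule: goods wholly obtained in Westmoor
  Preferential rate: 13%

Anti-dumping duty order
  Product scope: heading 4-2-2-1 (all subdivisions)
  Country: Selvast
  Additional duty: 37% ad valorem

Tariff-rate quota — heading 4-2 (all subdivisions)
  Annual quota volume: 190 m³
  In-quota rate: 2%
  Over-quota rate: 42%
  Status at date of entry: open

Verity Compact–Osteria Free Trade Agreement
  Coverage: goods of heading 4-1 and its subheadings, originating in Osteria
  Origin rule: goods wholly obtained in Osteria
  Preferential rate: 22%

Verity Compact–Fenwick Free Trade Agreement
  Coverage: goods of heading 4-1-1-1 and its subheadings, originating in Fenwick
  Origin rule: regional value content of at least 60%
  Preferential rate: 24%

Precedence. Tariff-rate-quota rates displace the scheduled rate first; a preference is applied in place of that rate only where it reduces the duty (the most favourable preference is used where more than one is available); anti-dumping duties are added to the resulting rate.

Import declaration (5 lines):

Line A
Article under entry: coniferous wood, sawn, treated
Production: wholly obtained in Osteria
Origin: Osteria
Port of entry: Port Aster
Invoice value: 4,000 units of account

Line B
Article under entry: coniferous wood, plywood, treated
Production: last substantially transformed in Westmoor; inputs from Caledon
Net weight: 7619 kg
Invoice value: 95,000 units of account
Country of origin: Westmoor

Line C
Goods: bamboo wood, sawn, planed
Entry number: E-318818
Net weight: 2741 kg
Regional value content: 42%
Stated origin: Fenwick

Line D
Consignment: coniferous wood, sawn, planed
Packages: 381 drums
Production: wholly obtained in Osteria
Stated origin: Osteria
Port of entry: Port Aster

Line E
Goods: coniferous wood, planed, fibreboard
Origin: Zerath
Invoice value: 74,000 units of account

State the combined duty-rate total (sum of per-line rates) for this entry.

73%

Line A: coniferous → 4-1; sawn → 4-1-3; treated → 4-1-3-1. Scheduled 4%. Osteria agreement on 4-1: wholly obtained → 22% available; preference 22% not lower than 4% → no reduction. → 4%.
Line B: coniferous → 4-1; plywood → 4-1-2; treated → 4-1-2-2. Scheduled 38%. Westmoor agreement on 4-1-2: not wholly obtained. → 38%.
Line C: bamboo → 4-2; sawn → 4-2-1; planed → 4-2-1-1. Scheduled 31%. quota on 4-2 open → in-quota 2%; Fenwick agreement on 4-1-1-1: 4-2-1-1 not covered. → 2%.
Line D: coniferous → 4-1; sawn → 4-1-3; planed → 4-1-3-2. Scheduled 37%. Osteria agreement on 4-1: wholly obtained → 22% available; preferential 22%. → 22%.
Line E: coniferous → 4-1; fibreboard → 4-1-4; planed → 4-1-4-1. Scheduled 7%. No special measure applies. → 7%.
Sum: 4% + 38% + 2% + 22% + 7% = 73%.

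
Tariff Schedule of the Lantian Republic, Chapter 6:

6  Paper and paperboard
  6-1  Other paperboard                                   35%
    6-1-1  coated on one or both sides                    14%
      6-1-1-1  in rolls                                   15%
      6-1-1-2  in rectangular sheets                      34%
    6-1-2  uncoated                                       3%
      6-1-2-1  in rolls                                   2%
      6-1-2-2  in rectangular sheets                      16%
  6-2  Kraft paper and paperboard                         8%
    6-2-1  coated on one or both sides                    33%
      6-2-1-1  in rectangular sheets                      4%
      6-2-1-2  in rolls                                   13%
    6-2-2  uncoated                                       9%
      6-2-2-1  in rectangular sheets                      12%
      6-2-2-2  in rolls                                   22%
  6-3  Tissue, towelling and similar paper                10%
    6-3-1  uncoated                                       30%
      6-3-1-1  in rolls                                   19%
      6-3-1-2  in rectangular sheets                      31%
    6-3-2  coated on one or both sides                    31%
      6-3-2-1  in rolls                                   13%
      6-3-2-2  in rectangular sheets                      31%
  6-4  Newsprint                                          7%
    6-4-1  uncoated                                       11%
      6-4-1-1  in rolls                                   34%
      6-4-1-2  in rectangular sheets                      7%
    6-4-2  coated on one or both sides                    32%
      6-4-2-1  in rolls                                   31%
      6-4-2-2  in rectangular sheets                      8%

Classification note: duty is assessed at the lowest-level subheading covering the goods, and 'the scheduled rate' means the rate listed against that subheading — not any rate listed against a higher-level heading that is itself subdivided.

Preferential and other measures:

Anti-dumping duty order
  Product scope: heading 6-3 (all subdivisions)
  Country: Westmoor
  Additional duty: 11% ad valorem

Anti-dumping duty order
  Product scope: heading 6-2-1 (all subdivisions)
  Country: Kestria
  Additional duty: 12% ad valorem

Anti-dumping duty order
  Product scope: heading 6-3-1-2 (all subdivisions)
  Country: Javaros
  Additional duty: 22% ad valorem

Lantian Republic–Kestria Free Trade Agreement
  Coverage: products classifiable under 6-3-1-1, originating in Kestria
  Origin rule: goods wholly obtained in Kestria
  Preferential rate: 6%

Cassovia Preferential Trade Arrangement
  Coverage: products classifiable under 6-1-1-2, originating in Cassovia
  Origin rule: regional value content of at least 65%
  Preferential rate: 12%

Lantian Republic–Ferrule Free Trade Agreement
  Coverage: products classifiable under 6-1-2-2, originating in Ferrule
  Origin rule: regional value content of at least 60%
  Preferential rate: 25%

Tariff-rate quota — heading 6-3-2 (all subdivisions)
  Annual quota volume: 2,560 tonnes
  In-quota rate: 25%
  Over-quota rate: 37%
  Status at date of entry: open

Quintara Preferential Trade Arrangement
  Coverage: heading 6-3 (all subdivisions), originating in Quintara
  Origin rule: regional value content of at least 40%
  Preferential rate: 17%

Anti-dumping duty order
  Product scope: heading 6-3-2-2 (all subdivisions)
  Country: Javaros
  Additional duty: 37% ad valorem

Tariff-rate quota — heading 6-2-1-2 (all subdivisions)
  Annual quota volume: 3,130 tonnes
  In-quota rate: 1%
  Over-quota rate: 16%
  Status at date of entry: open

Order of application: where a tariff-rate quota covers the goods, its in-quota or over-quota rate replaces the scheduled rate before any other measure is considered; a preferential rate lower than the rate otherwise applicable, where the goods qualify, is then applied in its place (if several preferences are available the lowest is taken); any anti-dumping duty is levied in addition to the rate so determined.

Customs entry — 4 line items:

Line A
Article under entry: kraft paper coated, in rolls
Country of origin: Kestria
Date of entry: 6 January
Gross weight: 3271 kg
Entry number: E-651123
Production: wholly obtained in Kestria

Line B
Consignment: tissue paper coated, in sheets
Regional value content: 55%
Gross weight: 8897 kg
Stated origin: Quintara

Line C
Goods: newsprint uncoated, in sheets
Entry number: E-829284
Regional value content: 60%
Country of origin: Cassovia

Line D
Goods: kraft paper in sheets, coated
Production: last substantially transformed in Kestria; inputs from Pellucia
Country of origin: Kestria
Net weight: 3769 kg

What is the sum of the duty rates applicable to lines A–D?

53%

Line A: kraft paper → 6-2; coated → 6-2-1; in rolls → 6-2-1-2. Scheduled 13%. quota on 6-2-1-2 open → in-quota 1%; Kestria agreement on 6-3-1-1: 6-2-1-2 not covered; anti-dumping (Kestria, 6-2-1): +12%; total 1% + 12% = 13%. → 13%.
Line B: tissue paper → 6-3; coated → 6-3-2; in sheets → 6-3-2-2. Scheduled 31%. quota on 6-3-2 open → in-quota 25%; Quintara agreement on 6-3: RVC ≥ 40% → 17% available; preferential 17%. → 17%.
Line C: newsprint → 6-4; uncoated → 6-4-1; in sheets → 6-4-1-2. Scheduled 7%. Cassovia agreement on 6-1-1-2: 6-4-1-2 not covered. → 7%.
Line D: kraft paper → 6-2; coated → 6-2-1; in sheets → 6-2-1-1. Scheduled 4%. Kestria agreement on 6-3-1-1: 6-2-1-1 not covered; anti-dumping (Kestria, 6-2-1): +12%; total 4% + 12% = 16%. → 16%.
Sum: 13% + 17% + 7% + 16% = 53%.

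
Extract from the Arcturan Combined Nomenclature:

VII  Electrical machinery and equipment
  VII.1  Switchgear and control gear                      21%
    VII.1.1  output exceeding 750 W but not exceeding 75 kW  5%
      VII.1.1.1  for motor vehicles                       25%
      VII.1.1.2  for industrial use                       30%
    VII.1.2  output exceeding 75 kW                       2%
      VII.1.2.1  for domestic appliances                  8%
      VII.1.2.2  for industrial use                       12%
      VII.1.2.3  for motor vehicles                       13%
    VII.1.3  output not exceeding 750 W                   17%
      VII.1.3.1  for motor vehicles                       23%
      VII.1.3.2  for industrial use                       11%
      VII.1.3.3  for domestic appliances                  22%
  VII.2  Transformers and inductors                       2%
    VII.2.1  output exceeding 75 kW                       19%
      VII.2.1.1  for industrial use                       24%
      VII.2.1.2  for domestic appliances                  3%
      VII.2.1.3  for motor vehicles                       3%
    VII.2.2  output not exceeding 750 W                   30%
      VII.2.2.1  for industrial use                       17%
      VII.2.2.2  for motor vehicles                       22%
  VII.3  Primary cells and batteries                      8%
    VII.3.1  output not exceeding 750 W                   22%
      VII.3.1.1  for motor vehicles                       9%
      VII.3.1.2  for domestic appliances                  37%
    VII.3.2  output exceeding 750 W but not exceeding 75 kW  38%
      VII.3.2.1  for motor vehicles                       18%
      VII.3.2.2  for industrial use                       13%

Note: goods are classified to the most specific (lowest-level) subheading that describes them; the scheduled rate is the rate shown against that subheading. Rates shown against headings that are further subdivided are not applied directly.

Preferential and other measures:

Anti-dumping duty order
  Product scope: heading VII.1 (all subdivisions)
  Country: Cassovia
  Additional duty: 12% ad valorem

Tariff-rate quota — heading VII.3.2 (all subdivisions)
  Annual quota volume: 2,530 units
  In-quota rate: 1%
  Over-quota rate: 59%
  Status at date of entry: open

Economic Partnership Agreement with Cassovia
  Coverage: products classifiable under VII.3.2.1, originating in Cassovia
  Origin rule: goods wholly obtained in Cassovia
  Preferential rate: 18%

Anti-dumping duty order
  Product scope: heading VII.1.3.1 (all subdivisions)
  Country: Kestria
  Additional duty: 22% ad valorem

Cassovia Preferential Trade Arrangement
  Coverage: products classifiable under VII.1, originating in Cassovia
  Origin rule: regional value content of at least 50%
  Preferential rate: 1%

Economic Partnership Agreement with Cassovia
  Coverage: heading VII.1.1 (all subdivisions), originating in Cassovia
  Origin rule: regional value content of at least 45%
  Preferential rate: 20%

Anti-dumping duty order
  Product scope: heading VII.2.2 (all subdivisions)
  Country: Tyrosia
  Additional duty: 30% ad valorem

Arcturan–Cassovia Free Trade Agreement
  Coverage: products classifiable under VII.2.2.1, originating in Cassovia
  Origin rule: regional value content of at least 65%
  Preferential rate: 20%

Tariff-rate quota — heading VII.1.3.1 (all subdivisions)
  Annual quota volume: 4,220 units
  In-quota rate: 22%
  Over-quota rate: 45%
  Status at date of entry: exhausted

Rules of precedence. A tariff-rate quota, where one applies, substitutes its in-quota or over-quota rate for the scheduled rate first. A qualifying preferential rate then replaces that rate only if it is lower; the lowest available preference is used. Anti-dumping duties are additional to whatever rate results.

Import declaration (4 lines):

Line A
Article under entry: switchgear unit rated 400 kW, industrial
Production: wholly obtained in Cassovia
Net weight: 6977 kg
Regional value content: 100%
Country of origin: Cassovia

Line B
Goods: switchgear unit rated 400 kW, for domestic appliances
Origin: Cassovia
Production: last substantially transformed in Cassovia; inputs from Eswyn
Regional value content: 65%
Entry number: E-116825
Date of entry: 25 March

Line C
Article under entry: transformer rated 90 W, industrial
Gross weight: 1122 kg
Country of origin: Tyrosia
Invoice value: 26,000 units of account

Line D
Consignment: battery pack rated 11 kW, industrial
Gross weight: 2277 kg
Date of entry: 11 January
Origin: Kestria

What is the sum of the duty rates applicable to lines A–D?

Line A: switchgear unit → VII.1; rated 400 kW → VII.1.2; industrial → VII.1.2.2. Scheduled 12%. Cassovia agreement on VII.3.2.1: VII.1.2.2 not covered; Cassovia agreement on VII.1: RVC ≥ 50% → 1% available; Cassovia agreement on VII.1.1: VII.1.2.2 not covered; Cassovia agreement on VII.2.2.1: VII.1.2.2 not covered; preferential 1%; anti-dumping (Cassovia, VII.1): +12%; total 1% + 12% = 13%. → 13%.
Line B: switchgear unit → VII.1; rated 400 kW → VII.1.2; for domestic appliances → VII.1.2.1. Scheduled 8%. Cassovia agreement on VII.3.2.1: VII.1.2.1 not covered; Cassovia agreement on VII.1: RVC ≥ 50% → 1% available; Cassovia agreement on VII.1.1: VII.1.2.1 not covered; Cassovia agreement on VII.2.2.1: VII.1.2.1 not covered; preferential 1%; anti-dumping (Cassovia, VII.1): +12%; total 1% + 12% = 13%. → 13%.
Line C: transformer → VII.2; rated 90 W → VII.2.2; industrial → VII.2.2.1. Scheduled 17%. anti-dumping (Tyrosia, VII.2.2): +30%; total 17% + 30% = 47%. → 47%.
Line D: battery pack → VII.3; rated 11 kW → VII.3.2; industrial → VII.3.2.2. Scheduled 13%. quota on VII.3.2 open → in-quota 1%. → 1%.
Sum: 13% + 13% + 47% + 1% = 74%.

74%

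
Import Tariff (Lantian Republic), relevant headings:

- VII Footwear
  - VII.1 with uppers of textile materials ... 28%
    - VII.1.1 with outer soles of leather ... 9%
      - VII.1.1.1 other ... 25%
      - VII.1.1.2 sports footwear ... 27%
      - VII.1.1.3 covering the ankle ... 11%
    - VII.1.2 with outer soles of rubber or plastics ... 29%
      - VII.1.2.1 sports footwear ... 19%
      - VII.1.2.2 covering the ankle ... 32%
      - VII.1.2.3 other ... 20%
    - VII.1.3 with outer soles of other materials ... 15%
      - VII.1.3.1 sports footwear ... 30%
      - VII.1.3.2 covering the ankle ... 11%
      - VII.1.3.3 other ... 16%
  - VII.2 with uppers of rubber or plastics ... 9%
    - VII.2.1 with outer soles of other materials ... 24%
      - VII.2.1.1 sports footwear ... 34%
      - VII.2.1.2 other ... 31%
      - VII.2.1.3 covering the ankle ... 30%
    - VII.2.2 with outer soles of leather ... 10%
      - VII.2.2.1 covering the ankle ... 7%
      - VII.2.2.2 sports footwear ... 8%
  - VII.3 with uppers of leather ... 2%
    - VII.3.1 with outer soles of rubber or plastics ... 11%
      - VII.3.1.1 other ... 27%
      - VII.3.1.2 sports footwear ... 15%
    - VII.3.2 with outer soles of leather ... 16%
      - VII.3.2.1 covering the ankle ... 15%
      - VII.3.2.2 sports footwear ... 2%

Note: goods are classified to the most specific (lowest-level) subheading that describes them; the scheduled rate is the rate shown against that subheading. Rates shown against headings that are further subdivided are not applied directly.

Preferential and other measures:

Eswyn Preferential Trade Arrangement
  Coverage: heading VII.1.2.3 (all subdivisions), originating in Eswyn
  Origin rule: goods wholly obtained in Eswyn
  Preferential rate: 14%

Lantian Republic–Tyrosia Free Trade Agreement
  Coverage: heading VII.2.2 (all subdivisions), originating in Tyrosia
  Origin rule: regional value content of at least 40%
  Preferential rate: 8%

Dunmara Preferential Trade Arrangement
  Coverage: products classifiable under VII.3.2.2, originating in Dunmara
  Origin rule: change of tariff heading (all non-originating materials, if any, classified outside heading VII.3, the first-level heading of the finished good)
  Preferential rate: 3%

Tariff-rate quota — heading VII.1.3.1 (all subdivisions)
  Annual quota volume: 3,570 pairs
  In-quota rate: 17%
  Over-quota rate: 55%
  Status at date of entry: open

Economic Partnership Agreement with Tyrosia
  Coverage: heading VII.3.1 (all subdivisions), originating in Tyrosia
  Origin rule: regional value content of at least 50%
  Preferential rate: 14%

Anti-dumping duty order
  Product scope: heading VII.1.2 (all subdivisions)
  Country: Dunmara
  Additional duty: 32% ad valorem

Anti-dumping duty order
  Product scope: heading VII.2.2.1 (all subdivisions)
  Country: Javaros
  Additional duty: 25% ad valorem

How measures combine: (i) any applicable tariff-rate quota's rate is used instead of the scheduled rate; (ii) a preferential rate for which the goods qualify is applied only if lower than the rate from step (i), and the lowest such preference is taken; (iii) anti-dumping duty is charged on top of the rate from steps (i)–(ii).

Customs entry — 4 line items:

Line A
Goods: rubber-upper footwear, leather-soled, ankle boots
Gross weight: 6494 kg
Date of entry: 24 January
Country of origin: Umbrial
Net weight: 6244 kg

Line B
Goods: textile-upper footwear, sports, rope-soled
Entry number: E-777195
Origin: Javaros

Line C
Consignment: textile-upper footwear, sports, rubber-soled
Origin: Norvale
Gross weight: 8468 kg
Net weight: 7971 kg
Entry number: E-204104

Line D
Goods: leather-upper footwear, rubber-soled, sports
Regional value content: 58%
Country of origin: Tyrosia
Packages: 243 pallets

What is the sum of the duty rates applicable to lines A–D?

Line A: rubber-upper → VII.2; leather-soled → VII.2.2; ankle boots → VII.2.2.1. Scheduled 7%. No special measure applies. → 7%.
Line B: textile-upper → VII.1; rope-soled → VII.1.3; sports → VII.1.3.1. Scheduled 30%. quota on VII.1.3.1 open → in-quota 17%. → 17%.
Line C: textile-upper → VII.1; rubber-soled → VII.1.2; sports → VII.1.2.1. Scheduled 19%. No special measure applies. → 19%.
Line D: leather-upper → VII.3; rubber-soled → VII.3.1; sports → VII.3.1.2. Scheduled 15%. Tyrosia agreement on VII.2.2: VII.3.1.2 not covered; Tyrosia agreement on VII.3.1: RVC ≥ 50% → 14% available; preferential 14%. → 14%.
Sum: 7% + 17% + 19% + 14% = 57%.

57%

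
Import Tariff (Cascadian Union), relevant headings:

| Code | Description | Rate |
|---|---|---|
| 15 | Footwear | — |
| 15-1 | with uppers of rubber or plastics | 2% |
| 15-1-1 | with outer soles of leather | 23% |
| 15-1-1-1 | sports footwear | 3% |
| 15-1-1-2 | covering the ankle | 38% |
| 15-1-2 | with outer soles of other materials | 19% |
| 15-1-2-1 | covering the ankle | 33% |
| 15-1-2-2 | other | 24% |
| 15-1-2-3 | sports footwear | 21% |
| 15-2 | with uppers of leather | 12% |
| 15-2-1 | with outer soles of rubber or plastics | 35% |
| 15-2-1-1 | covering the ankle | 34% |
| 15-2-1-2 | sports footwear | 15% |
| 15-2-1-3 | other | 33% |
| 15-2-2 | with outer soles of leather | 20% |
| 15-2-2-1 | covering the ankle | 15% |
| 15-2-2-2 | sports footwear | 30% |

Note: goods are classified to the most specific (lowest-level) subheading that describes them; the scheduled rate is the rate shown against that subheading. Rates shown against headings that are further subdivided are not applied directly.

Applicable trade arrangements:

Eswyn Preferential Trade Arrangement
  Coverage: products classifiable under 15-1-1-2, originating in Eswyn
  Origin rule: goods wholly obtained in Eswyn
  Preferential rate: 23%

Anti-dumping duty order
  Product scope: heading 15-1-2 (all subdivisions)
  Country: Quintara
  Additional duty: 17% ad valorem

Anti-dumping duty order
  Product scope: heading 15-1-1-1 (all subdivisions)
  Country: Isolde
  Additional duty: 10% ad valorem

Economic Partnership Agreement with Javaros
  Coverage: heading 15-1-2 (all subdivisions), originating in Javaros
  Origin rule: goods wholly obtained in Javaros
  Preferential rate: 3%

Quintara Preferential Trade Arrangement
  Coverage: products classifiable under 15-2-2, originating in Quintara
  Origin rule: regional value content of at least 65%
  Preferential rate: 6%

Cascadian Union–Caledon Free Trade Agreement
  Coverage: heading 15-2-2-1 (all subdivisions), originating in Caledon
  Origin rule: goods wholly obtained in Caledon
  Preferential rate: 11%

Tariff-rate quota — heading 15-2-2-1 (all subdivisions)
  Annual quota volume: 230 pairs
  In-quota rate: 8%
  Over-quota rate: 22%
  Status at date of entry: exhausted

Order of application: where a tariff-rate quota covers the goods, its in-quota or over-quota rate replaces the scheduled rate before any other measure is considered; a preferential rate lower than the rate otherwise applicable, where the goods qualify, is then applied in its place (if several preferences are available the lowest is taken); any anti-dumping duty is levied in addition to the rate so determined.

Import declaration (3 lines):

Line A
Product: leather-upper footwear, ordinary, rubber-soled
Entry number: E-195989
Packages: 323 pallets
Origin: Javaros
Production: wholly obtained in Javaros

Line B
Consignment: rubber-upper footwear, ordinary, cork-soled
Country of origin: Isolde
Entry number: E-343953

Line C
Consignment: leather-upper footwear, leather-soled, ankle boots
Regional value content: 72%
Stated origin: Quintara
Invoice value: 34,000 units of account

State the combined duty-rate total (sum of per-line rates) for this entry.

Line A: leather-upper → 15-2; rubber-soled → 15-2-1; ordinary → 15-2-1-3. Scheduled 33%. Javaros agreement on 15-1-2: 15-2-1-3 not covered. → 33%.
Line B: rubber-upper → 15-1; cork-soled → 15-1-2; ordinary → 15-1-2-2. Scheduled 24%. No special measure applies. → 24%.
Line C: leather-upper → 15-2; leather-soled → 15-2-2; ankle boots → 15-2-2-1. Scheduled 15%. quota on 15-2-2-1 exhausted → over-quota 22%; Quintara agreement on 15-2-2: RVC ≥ 65% → 6% available; preferential 6%. → 6%.
Sum: 33% + 24% + 6% = 63%.

63%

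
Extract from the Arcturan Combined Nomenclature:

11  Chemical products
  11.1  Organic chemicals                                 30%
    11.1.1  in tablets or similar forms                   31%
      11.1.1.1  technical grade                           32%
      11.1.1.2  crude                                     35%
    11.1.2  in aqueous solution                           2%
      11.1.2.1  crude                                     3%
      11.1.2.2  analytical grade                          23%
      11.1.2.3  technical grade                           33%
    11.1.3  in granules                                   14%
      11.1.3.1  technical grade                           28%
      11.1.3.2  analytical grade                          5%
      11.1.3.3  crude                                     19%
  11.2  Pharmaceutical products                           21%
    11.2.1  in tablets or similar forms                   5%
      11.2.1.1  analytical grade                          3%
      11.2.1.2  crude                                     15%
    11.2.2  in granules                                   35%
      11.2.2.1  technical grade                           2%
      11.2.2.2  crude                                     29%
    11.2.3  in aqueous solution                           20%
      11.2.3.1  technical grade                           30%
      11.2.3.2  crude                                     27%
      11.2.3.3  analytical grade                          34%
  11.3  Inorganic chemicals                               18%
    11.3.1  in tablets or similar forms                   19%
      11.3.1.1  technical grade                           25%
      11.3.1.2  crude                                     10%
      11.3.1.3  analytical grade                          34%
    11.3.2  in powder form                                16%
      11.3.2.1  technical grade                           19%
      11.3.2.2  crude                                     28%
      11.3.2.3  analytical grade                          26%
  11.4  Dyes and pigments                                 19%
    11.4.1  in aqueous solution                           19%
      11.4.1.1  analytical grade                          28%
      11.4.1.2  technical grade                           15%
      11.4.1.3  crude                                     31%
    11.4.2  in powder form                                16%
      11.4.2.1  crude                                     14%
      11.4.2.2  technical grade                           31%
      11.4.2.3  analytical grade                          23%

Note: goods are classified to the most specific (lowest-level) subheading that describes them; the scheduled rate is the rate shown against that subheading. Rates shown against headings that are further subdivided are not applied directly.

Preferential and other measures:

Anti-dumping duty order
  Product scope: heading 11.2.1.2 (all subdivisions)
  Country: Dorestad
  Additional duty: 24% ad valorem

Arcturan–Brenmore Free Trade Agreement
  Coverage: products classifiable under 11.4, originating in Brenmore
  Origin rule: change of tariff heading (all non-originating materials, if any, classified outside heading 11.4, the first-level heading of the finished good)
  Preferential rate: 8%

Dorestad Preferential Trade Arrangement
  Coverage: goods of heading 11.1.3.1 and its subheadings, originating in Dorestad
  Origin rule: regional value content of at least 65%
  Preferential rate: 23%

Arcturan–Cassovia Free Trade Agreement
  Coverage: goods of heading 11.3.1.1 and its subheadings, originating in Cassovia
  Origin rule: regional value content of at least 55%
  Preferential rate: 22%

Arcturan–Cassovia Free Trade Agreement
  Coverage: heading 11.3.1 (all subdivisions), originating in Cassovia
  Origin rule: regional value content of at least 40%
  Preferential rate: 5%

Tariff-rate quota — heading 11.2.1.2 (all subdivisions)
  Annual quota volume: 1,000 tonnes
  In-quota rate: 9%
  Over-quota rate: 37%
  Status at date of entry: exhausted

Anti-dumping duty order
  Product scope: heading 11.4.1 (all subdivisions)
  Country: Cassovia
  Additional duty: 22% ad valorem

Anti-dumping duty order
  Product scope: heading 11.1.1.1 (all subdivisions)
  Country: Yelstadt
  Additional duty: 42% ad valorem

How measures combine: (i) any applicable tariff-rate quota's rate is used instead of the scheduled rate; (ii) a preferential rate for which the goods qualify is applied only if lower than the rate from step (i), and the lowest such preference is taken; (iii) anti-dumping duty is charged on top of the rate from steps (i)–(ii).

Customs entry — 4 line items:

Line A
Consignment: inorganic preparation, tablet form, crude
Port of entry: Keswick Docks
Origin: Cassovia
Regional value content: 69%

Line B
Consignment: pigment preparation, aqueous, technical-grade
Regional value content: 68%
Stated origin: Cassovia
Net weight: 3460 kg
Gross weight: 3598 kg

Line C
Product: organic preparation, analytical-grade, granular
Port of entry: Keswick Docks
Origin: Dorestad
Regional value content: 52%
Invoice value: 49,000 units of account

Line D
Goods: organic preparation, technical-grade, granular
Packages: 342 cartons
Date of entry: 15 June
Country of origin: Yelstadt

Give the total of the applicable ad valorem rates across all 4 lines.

75%

Line A: inorganic → 11.3; tablet form → 11.3.1; crude → 11.3.1.2. Scheduled 10%. Cassovia agreement on 11.3.1.1: 11.3.1.2 not covered; Cassovia agreement on 11.3.1: RVC ≥ 40% → 5% available; preferential 5%. → 5%.
Line B: pigment → 11.4; aqueous → 11.4.1; technical-grade → 11.4.1.2. Scheduled 15%. Cassovia agreement on 11.3.1.1: 11.4.1.2 not covered; Cassovia agreement on 11.3.1: 11.4.1.2 not covered; anti-dumping (Cassovia, 11.4.1): +22%; total 15% + 22% = 37%. → 37%.
Line C: organic → 11.1; granular → 11.1.3; analytical-grade → 11.1.3.2. Scheduled 5%. Dorestad agreement on 11.1.3.1: 11.1.3.2 not covered. → 5%.
Line D: organic → 11.1; granular → 11.1.3; technical-grade → 11.1.3.1. Scheduled 28%. No special measure applies. → 28%.
Sum: 5% + 37% + 5% + 28% = 75%.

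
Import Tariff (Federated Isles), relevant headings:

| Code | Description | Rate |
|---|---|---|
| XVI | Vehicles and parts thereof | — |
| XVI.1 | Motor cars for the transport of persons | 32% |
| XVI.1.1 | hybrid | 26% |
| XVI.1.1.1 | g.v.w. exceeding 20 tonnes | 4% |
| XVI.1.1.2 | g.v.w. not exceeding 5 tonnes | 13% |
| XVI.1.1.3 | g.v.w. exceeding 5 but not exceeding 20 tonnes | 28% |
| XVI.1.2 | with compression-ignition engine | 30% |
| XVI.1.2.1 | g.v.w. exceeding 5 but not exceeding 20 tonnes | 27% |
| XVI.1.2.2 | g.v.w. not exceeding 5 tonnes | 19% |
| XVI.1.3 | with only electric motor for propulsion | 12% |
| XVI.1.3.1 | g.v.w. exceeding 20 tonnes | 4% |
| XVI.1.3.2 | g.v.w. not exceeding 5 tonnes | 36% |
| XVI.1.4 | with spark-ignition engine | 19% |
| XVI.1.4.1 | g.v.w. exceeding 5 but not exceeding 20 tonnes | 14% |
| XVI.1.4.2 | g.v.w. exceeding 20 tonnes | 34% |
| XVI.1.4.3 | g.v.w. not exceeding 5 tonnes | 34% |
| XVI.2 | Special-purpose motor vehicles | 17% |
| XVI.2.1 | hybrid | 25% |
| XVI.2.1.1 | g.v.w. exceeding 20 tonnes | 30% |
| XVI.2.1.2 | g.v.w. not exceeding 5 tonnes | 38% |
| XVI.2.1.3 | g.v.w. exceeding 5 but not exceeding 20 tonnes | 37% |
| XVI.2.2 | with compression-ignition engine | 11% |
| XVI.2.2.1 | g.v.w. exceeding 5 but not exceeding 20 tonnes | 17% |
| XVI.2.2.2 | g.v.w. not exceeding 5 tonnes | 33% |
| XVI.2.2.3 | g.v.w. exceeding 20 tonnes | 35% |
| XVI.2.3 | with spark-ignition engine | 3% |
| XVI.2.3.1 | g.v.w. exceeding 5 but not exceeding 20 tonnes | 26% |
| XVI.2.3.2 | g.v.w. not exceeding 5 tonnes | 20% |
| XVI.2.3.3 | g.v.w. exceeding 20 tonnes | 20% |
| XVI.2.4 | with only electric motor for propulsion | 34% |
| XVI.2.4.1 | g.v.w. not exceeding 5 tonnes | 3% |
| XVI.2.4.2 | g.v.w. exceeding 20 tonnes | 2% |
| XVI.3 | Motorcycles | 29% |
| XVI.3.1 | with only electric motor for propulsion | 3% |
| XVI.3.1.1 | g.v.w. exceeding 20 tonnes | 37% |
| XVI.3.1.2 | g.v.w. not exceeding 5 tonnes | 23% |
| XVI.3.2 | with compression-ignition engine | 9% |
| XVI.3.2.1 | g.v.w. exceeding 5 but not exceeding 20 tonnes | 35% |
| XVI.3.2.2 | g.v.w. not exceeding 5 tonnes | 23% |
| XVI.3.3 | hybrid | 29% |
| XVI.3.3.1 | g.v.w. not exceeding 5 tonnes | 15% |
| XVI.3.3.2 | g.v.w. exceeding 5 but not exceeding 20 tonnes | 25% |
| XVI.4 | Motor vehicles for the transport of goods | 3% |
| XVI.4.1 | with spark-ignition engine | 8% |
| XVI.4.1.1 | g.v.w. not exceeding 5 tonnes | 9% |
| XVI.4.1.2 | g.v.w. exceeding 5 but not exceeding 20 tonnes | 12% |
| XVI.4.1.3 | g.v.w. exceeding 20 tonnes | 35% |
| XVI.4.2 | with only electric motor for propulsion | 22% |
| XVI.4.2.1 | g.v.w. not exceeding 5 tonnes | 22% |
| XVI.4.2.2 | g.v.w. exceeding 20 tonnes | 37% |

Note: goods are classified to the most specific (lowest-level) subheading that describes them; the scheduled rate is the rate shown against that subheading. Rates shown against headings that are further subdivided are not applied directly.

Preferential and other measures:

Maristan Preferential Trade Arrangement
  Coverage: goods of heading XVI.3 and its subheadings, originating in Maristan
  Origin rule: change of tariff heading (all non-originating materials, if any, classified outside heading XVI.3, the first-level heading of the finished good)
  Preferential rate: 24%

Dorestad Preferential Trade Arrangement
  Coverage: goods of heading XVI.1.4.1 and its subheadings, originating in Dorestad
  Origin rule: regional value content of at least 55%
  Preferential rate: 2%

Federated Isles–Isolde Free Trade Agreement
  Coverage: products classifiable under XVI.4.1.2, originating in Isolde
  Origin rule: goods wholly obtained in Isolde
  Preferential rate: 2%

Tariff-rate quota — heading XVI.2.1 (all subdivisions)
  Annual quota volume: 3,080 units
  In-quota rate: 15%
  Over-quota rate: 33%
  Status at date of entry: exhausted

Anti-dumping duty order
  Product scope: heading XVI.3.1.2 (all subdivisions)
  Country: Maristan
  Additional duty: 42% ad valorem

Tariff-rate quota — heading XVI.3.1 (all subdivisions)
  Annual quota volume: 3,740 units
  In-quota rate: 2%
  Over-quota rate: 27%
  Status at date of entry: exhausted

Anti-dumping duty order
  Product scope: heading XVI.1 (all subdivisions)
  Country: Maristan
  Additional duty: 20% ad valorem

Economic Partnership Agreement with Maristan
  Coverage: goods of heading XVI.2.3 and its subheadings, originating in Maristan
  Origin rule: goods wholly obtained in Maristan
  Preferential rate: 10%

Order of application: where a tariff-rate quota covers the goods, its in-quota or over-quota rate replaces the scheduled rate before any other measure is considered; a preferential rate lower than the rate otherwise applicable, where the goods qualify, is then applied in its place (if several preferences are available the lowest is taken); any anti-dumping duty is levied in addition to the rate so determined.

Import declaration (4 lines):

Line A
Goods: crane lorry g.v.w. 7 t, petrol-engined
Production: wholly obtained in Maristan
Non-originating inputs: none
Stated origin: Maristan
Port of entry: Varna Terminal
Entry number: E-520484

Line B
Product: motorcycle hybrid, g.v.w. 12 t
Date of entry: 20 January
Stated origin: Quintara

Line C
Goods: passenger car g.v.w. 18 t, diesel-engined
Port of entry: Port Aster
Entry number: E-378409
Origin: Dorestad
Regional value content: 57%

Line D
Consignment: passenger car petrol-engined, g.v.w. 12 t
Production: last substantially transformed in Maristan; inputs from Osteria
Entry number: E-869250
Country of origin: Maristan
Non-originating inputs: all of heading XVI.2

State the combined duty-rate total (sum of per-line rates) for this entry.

Line A: crane lorry → XVI.2; petrol-engined → XVI.2.3; g.v.w. 7 t → XVI.2.3.1. Scheduled 26%. Maristan agreement on XVI.3: XVI.2.3.1 not covered; Maristan agreement on XVI.2.3: wholly obtained → 10% available; preferential 10%. → 10%.
Line B: motorcycle → XVI.3; hybrid → XVI.3.3; g.v.w. 12 t → XVI.3.3.2. Scheduled 25%. No special measure applies. → 25%.
Line C: passenger car → XVI.1; diesel-engined → XVI.1.2; g.v.w. 18 t → XVI.1.2.1. Scheduled 27%. Dorestad agreement on XVI.1.4.1: XVI.1.2.1 not covered. → 27%.
Line D: passenger car → XVI.1; petrol-engined → XVI.1.4; g.v.w. 12 t → XVI.1.4.1. Scheduled 14%. Maristan agreement on XVI.3: XVI.1.4.1 not covered; Maristan agreement on XVI.2.3: XVI.1.4.1 not covered; anti-dumping (Maristan, XVI.1): +20%; total 14% + 20% = 34%. → 34%.
Sum: 10% + 25% + 27% + 34% = 96%.

96%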